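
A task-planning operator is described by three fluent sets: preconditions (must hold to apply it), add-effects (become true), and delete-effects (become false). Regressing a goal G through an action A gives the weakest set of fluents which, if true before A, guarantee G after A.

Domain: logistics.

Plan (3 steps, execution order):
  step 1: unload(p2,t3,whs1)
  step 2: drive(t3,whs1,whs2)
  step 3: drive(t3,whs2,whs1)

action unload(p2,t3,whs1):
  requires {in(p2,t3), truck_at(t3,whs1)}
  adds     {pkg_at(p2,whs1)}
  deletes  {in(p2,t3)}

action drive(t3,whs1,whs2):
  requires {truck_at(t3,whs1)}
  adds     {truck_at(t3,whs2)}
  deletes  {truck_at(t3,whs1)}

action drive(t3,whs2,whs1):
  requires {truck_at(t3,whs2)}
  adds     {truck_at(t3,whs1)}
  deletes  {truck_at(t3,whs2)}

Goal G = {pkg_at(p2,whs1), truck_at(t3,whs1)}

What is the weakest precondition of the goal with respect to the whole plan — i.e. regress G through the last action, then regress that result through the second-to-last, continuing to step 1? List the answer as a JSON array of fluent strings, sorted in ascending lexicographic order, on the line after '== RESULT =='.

Regress step by step:
  through step 3 (drive(t3,whs2,whs1)): drop {truck_at(t3,whs1)}, keep {pkg_at(p2,whs1)}, require {truck_at(t3,whs2)}
    → {pkg_at(p2,whs1), truck_at(t3,whs2)}
  through step 2 (drive(t3,whs1,whs2)): drop {truck_at(t3,whs2)}, keep {pkg_at(p2,whs1)}, require {truck_at(t3,whs1)}
    → {pkg_at(p2,whs1), truck_at(t3,whs1)}
  through step 1 (unload(p2,t3,whs1)): drop {pkg_at(p2,whs1)}, keep {truck_at(t3,whs1)}, require {in(p2,t3), truck_at(t3,whs1)}
    → {in(p2,t3), truck_at(t3,whs1)}

== RESULT ==
["in(p2,t3)", "truck_at(t3,whs1)"]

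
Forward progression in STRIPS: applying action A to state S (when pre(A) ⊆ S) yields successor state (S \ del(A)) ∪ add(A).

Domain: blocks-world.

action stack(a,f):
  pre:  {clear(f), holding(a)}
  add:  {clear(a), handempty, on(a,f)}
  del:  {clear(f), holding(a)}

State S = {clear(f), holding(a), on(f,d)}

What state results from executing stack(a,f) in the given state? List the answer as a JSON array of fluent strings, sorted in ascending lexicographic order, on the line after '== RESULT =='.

Progress:
  pre ⊆ S: {clear(f), holding(a)} ⊆ S  — applicable
  S \ del = {on(f,d)}
  ∪ add   = {clear(a), handempty, on(a,f), on(f,d)}

== RESULT ==
["clear(a)", "handempty", "on(a,f)", "on(f,d)"]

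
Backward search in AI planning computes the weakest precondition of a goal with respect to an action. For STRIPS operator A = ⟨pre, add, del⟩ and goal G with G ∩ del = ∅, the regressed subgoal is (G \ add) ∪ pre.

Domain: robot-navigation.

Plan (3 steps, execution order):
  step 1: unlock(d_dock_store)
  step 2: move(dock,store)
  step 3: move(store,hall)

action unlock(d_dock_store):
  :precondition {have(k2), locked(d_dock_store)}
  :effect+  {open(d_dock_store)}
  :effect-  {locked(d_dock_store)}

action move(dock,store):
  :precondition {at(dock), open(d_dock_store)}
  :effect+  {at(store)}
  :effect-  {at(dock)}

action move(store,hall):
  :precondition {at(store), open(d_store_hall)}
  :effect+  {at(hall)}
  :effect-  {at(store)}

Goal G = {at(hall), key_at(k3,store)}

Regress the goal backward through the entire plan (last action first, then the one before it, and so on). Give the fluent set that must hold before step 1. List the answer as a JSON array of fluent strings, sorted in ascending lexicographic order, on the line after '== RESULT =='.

Work backward from the goal:
  through step 3 (move(store,hall)): drop {at(hall)}, keep {key_at(k3,store)}, require {at(store), open(d_store_hall)}
    → {at(store), key_at(k3,store), open(d_store_hall)}
  through step 2 (move(dock,store)): drop {at(store)}, keep {key_at(k3,store), open(d_store_hall)}, require {at(dock), open(d_dock_store)}
    → {at(dock), key_at(k3,store), open(d_dock_store), open(d_store_hall)}
  through step 1 (unlock(d_dock_store)): drop {open(d_dock_store)}, keep {at(dock), key_at(k3,store), open(d_store_hall)}, require {have(k2), locked(d_dock_store)}
    → {at(dock), have(k2), key_at(k3,store), locked(d_dock_store), open(d_store_hall)}

== RESULT ==
["at(dock)", "have(k2)", "key_at(k3,store)", "locked(d_dock_store)", "open(d_store_hall)"]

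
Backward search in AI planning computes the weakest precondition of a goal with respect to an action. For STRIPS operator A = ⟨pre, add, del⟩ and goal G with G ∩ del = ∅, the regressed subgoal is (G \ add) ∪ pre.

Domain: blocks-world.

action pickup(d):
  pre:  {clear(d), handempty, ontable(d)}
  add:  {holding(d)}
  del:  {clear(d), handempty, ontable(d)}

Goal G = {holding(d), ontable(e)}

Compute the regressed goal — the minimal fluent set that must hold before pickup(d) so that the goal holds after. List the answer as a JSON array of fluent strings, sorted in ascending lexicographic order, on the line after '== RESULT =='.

Regress:
  G ∩ del = {}  (empty — regression defined)
  G \ add = {holding(d), ontable(e)} \ {holding(d)} = {ontable(e)}
  ∪ pre   = {ontable(e)} ∪ {clear(d), handempty, ontable(d)}
          = {clear(d), handempty, ontable(d), ontable(e)}

== RESULT ==
["clear(d)", "handempty", "ontable(d)", "ontable(e)"]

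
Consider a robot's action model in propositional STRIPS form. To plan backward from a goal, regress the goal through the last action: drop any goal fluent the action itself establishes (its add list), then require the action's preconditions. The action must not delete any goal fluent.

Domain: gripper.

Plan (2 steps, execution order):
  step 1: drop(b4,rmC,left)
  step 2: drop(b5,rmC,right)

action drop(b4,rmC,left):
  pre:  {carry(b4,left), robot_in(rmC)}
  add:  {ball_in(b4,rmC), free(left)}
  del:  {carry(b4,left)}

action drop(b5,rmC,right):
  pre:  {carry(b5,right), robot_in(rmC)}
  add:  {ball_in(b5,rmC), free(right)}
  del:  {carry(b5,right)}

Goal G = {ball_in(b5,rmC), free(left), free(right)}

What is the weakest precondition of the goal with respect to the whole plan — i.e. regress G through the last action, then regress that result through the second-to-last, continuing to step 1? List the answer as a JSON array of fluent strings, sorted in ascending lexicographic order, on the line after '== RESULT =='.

Work backward from the goal:
  through step 2 (drop(b5,rmC,right)): drop {ball_in(b5,rmC), free(right)}, keep {free(left)}, require {carry(b5,right), robot_in(rmC)}
    → {carry(b5,right), free(left), robot_in(rmC)}
  through step 1 (drop(b4,rmC,left)): drop {free(left)}, keep {carry(b5,right), robot_in(rmC)}, require {carry(b4,left), robot_in(rmC)}
    → {carry(b4,left), carry(b5,right), robot_in(rmC)}

== RESULT ==
["carry(b4,left)", "carry(b5,right)", "robot_in(rmC)"]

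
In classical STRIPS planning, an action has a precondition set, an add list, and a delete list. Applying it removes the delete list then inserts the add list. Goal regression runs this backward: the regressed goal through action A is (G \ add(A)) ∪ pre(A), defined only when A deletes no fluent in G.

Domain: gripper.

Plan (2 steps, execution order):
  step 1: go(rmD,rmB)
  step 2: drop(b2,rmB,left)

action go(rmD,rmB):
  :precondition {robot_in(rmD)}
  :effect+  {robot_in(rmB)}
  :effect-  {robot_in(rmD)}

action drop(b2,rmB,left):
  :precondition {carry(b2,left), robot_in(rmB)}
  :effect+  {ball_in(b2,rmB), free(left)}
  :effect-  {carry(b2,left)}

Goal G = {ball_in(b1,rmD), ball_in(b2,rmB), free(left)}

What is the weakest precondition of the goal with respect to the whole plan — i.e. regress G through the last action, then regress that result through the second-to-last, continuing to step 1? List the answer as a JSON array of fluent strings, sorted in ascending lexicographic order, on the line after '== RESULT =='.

Work backward from the goal:
  through step 2 (drop(b2,rmB,left)): drop {ball_in(b2,rmB), free(left)}, keep {ball_in(b1,rmD)}, require {carry(b2,left), robot_in(rmB)}
    → {ball_in(b1,rmD), carry(b2,left), robot_in(rmB)}
  through step 1 (go(rmD,rmB)): drop {robot_in(rmB)}, keep {ball_in(b1,rmD), carry(b2,left)}, require {robot_in(rmD)}
    → {ball_in(b1,rmD), carry(b2,left), robot_in(rmD)}

== RESULT ==
["ball_in(b1,rmD)", "carry(b2,left)", "robot_in(rmD)"]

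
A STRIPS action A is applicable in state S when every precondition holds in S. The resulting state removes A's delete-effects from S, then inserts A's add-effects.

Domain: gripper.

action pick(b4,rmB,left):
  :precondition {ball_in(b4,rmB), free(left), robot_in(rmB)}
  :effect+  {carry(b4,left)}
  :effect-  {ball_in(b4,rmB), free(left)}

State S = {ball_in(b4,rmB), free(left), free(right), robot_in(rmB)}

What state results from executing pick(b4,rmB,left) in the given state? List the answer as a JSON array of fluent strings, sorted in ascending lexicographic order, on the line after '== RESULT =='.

Compute (S \ del) ∪ add:
  pre ⊆ S: {ball_in(b4,rmB), free(left), robot_in(rmB)} ⊆ S  — applicable
  S \ del = {free(right), robot_in(rmB)}
  ∪ add   = {carry(b4,left), free(right), robot_in(rmB)}

== RESULT ==
["carry(b4,left)", "free(right)", "robot_in(rmB)"]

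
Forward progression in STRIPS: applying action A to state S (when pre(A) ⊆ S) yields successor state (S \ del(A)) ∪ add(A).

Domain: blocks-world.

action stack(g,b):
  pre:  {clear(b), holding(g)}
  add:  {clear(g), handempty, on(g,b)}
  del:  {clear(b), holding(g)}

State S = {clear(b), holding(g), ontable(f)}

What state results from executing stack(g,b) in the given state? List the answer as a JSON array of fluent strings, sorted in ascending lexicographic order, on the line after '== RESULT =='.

Compute (S \ del) ∪ add:
  pre ⊆ S: {clear(b), holding(g)} ⊆ S  — applicable
  S \ del = {ontable(f)}
  ∪ add   = {clear(g), handempty, on(g,b), ontable(f)}

== RESULT ==
["clear(g)", "handempty", "on(g,b)", "ontable(f)"]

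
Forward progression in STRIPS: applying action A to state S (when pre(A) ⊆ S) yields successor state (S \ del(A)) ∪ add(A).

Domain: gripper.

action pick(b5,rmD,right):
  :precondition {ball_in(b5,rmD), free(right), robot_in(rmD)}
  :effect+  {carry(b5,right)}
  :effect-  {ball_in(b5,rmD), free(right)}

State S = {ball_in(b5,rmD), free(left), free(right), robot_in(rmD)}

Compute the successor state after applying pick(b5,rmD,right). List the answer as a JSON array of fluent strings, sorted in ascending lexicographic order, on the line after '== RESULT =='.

Compute (S \ del) ∪ add:
  pre ⊆ S: {ball_in(b5,rmD), free(right), robot_in(rmD)} ⊆ S  — applicable
  S \ del = {free(left), robot_in(rmD)}
  ∪ add   = {carry(b5,right), free(left), robot_in(rmD)}

== RESULT ==
["carry(b5,right)", "free(left)", "robot_in(rmD)"]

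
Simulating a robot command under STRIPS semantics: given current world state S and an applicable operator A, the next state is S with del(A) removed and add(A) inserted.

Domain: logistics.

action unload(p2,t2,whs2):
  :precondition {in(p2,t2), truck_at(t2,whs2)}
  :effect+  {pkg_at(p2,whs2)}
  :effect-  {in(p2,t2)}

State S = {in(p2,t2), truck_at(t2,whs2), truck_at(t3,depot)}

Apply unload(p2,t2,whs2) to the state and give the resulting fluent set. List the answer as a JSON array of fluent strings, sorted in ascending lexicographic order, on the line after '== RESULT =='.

Compute (S \ del) ∪ add:
  pre ⊆ S: {in(p2,t2), truck_at(t2,whs2)} ⊆ S  — applicable
  S \ del = {truck_at(t2,whs2), truck_at(t3,depot)}
  ∪ add   = {pkg_at(p2,whs2), truck_at(t2,whs2), truck_at(t3,depot)}

== RESULT ==
["pkg_at(p2,whs2)", "truck_at(t2,whs2)", "truck_at(t3,depot)"]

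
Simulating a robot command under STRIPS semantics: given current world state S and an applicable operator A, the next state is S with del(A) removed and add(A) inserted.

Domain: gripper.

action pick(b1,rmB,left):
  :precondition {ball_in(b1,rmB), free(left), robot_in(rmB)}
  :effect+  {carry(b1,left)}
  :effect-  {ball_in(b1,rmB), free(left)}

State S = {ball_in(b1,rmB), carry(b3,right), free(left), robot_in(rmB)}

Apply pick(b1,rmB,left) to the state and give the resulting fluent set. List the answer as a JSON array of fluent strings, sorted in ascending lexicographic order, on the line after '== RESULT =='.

Compute (S \ del) ∪ add:
  pre ⊆ S: {ball_in(b1,rmB), free(left), robot_in(rmB)} ⊆ S  — applicable
  S \ del = {carry(b3,right), robot_in(rmB)}
  ∪ add   = {carry(b1,left), carry(b3,right), robot_in(rmB)}

== RESULT ==
["carry(b1,left)", "carry(b3,right)", "robot_in(rmB)"]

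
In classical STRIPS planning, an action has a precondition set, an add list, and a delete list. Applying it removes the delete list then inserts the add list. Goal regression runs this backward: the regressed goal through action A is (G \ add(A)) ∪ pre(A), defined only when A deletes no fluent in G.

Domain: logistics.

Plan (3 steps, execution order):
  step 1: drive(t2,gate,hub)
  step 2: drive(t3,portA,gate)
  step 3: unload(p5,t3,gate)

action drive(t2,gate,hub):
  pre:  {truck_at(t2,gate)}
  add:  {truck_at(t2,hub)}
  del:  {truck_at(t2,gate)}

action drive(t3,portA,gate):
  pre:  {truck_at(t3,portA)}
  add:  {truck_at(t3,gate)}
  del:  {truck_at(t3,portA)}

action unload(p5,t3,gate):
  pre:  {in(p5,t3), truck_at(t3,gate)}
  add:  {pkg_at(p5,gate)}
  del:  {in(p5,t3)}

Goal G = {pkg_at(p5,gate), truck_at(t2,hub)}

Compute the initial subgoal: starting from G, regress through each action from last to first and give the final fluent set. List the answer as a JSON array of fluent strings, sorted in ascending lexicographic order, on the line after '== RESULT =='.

Regress step by step:
  through step 3 (unload(p5,t3,gate)): drop {pkg_at(p5,gate)}, keep {truck_at(t2,hub)}, require {in(p5,t3), truck_at(t3,gate)}
    → {in(p5,t3), truck_at(t2,hub), truck_at(t3,gate)}
  through step 2 (drive(t3,portA,gate)): drop {truck_at(t3,gate)}, keep {in(p5,t3), truck_at(t2,hub)}, require {truck_at(t3,portA)}
    → {in(p5,t3), truck_at(t2,hub), truck_at(t3,portA)}
  through step 1 (drive(t2,gate,hub)): drop {truck_at(t2,hub)}, keep {in(p5,t3), truck_at(t3,portA)}, require {truck_at(t2,gate)}
    → {in(p5,t3), truck_at(t2,gate), truck_at(t3,portA)}

== RESULT ==
["in(p5,t3)", "truck_at(t2,gate)", "truck_at(t3,portA)"]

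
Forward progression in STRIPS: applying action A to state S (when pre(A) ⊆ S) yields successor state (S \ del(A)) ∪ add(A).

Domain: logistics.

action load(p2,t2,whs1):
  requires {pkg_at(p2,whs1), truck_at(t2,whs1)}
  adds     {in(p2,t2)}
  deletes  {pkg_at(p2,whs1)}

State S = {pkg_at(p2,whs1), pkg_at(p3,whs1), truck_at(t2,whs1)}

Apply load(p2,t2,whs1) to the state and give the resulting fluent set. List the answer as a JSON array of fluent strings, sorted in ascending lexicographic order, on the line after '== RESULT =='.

Compute (S \ del) ∪ add:
  pre ⊆ S: {pkg_at(p2,whs1), truck_at(t2,whs1)} ⊆ S  — applicable
  S \ del = {pkg_at(p3,whs1), truck_at(t2,whs1)}
  ∪ add   = {in(p2,t2), pkg_at(p3,whs1), truck_at(t2,whs1)}

== RESULT ==
["in(p2,t2)", "pkg_at(p3,whs1)", "truck_at(t2,whs1)"]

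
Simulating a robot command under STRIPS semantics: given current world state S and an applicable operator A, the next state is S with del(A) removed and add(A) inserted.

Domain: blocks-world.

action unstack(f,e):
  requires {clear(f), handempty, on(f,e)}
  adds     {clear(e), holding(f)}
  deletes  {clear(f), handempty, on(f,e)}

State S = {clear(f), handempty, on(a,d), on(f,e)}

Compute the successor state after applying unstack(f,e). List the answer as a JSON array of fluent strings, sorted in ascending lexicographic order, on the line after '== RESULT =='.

Progress:
  pre ⊆ S: {clear(f), handempty, on(f,e)} ⊆ S  — applicable
  S \ del = {on(a,d)}
  ∪ add   = {clear(e), holding(f), on(a,d)}

== RESULT ==
["clear(e)", "holding(f)", "on(a,d)"]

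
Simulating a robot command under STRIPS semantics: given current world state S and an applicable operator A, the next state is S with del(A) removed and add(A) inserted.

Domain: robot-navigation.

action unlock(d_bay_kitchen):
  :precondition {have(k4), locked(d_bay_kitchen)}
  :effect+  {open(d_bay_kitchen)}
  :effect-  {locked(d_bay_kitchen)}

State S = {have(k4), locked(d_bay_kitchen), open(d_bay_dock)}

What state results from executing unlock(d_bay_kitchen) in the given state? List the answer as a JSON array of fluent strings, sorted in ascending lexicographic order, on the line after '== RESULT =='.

Progress:
  pre ⊆ S: {have(k4), locked(d_bay_kitchen)} ⊆ S  — applicable
  S \ del = {have(k4), open(d_bay_dock)}
  ∪ add   = {have(k4), open(d_bay_dock), open(d_bay_kitchen)}

== RESULT ==
["have(k4)", "open(d_bay_dock)", "open(d_bay_kitchen)"]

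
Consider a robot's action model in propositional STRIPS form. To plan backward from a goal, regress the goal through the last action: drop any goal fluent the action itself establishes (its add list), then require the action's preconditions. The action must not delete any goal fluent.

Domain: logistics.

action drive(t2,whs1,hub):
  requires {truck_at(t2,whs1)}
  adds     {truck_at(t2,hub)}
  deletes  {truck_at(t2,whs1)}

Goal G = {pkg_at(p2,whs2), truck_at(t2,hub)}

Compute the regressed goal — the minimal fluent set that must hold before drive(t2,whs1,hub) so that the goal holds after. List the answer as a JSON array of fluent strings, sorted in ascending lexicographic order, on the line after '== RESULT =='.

Regress:
  G ∩ del = {}  (empty — regression defined)
  G \ add = {pkg_at(p2,whs2), truck_at(t2,hub)} \ {truck_at(t2,hub)} = {pkg_at(p2,whs2)}
  ∪ pre   = {pkg_at(p2,whs2)} ∪ {truck_at(t2,whs1)}
          = {pkg_at(p2,whs2), truck_at(t2,whs1)}

== RESULT ==
["pkg_at(p2,whs2)", "truck_at(t2,whs1)"]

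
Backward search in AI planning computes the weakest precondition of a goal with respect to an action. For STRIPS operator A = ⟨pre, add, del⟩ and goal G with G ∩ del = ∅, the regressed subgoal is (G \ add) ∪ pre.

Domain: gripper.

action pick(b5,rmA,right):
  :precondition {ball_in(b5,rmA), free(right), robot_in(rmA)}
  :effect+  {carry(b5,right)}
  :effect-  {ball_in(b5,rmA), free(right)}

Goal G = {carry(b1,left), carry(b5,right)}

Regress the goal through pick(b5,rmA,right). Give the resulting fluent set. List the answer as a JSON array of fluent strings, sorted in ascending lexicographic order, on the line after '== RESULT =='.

Regress:
  G ∩ del = {}  (empty — regression defined)
  G \ add = {carry(b1,left), carry(b5,right)} \ {carry(b5,right)} = {carry(b1,left)}
  ∪ pre   = {carry(b1,left)} ∪ {ball_in(b5,rmA), free(right), robot_in(rmA)}
          = {ball_in(b5,rmA), carry(b1,left), free(right), robot_in(rmA)}

== RESULT ==
["ball_in(b5,rmA)", "carry(b1,left)", "free(right)", "robot_in(rmA)"]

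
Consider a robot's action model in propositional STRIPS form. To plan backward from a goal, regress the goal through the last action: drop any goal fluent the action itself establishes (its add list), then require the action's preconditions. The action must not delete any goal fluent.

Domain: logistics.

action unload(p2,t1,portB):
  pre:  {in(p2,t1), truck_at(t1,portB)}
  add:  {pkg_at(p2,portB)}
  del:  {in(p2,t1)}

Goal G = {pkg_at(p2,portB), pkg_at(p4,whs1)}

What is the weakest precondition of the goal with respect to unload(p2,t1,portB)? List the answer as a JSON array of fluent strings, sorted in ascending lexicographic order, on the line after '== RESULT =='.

Compute (G \ add) ∪ pre:
  G ∩ del = {}  (empty — regression defined)
  G \ add = {pkg_at(p2,portB), pkg_at(p4,whs1)} \ {pkg_at(p2,portB)} = {pkg_at(p4,whs1)}
  ∪ pre   = {pkg_at(p4,whs1)} ∪ {in(p2,t1), truck_at(t1,portB)}
          = {in(p2,t1), pkg_at(p4,whs1), truck_at(t1,portB)}

== RESULT ==
["in(p2,t1)", "pkg_at(p4,whs1)", "truck_at(t1,portB)"]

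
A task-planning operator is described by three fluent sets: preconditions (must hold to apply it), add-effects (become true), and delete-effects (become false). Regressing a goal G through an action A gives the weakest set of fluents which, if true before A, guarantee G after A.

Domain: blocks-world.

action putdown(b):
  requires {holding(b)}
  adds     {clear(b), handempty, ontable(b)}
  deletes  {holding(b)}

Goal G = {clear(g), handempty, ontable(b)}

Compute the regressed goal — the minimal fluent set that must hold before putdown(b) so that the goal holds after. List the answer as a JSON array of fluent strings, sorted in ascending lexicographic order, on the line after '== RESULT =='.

Compute (G \ add) ∪ pre:
  G ∩ del = {}  (empty — regression defined)
  G \ add = {clear(g), handempty, ontable(b)} \ {clear(b), handempty, ontable(b)} = {clear(g)}
  ∪ pre   = {clear(g)} ∪ {holding(b)}
          = {clear(g), holding(b)}

== RESULT ==
["clear(g)", "holding(b)"]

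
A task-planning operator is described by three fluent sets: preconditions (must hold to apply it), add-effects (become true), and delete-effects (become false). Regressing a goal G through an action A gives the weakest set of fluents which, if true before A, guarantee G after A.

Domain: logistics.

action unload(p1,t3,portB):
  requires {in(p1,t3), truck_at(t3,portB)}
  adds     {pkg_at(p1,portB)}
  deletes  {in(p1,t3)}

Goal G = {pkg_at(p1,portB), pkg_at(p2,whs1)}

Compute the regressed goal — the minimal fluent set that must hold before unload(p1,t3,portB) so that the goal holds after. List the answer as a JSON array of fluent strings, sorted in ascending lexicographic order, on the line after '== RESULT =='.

Compute (G \ add) ∪ pre:
  G ∩ del = {}  (empty — regression defined)
  G \ add = {pkg_at(p1,portB), pkg_at(p2,whs1)} \ {pkg_at(p1,portB)} = {pkg_at(p2,whs1)}
  ∪ pre   = {pkg_at(p2,whs1)} ∪ {in(p1,t3), truck_at(t3,portB)}
          = {in(p1,t3), pkg_at(p2,whs1), truck_at(t3,portB)}

== RESULT ==
["in(p1,t3)", "pkg_at(p2,whs1)", "truck_at(t3,portB)"]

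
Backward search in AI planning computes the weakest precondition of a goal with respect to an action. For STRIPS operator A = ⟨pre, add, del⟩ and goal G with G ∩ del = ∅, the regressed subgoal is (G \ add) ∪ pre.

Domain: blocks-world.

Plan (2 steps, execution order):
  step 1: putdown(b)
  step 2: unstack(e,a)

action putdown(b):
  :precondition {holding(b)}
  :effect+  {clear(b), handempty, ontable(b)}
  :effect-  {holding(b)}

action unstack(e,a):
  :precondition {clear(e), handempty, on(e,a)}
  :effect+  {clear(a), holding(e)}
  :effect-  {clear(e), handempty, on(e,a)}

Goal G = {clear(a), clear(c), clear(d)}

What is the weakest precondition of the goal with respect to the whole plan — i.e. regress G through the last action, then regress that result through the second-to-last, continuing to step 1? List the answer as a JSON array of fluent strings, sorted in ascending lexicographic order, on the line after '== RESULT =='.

Regress step by step:
  through step 2 (unstack(e,a)): drop {clear(a)}, keep {clear(c), clear(d)}, require {clear(e), handempty, on(e,a)}
    → {clear(c), clear(d), clear(e), handempty, on(e,a)}
  through step 1 (putdown(b)): drop {handempty}, keep {clear(c), clear(d), clear(e), on(e,a)}, require {holding(b)}
    → {clear(c), clear(d), clear(e), holding(b), on(e,a)}

== RESULT ==
["clear(c)", "clear(d)", "clear(e)", "holding(b)", "on(e,a)"]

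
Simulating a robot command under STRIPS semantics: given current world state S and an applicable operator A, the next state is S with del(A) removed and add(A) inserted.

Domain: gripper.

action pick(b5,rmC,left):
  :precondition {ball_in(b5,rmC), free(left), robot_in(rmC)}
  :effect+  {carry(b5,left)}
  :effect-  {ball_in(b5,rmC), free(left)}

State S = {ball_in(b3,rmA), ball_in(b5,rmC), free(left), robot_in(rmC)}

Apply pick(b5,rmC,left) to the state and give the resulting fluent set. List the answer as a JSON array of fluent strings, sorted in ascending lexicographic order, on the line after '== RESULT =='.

Compute (S \ del) ∪ add:
  pre ⊆ S: {ball_in(b5,rmC), free(left), robot_in(rmC)} ⊆ S  — applicable
  S \ del = {ball_in(b3,rmA), robot_in(rmC)}
  ∪ add   = {ball_in(b3,rmA), carry(b5,left), robot_in(rmC)}

== RESULT ==
["ball_in(b3,rmA)", "carry(b5,left)", "robot_in(rmC)"]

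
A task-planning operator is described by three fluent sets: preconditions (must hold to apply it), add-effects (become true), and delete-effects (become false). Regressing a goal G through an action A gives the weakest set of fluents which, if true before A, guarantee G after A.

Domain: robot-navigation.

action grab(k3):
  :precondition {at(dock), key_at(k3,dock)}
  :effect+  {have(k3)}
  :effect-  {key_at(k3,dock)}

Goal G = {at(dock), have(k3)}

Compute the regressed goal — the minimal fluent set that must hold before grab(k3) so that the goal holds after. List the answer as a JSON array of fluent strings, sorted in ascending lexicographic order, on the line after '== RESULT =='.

Compute (G \ add) ∪ pre:
  G ∩ del = {}  (empty — regression defined)
  G \ add = {at(dock), have(k3)} \ {have(k3)} = {at(dock)}
  ∪ pre   = {at(dock)} ∪ {at(dock), key_at(k3,dock)}
          = {at(dock), key_at(k3,dock)}

== RESULT ==
["at(dock)", "key_at(k3,dock)"]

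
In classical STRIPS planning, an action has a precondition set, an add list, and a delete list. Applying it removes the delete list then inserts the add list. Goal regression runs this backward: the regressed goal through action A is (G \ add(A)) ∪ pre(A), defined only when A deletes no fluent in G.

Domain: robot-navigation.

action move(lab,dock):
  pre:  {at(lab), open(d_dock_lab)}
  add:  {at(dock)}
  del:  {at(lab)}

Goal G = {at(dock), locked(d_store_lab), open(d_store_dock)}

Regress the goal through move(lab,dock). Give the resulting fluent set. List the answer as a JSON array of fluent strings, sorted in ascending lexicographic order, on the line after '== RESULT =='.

Regress:
  G ∩ del = {}  (empty — regression defined)
  G \ add = {at(dock), locked(d_store_lab), open(d_store_dock)} \ {at(dock)} = {locked(d_store_lab), open(d_store_dock)}
  ∪ pre   = {locked(d_store_lab), open(d_store_dock)} ∪ {at(lab), open(d_dock_lab)}
          = {at(lab), locked(d_store_lab), open(d_dock_lab), open(d_store_dock)}

== RESULT ==
["at(lab)", "locked(d_store_lab)", "open(d_dock_lab)", "open(d_store_dock)"]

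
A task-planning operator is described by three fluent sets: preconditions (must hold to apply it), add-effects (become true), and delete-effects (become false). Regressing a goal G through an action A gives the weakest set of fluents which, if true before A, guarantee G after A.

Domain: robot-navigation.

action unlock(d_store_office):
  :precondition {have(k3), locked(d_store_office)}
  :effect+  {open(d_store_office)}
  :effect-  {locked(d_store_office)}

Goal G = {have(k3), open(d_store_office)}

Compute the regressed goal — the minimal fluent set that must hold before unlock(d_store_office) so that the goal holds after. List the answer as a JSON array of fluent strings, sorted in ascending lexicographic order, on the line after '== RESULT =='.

Compute (G \ add) ∪ pre:
  G ∩ del = {}  (empty — regression defined)
  G \ add = {have(k3), open(d_store_office)} \ {open(d_store_office)} = {have(k3)}
  ∪ pre   = {have(k3)} ∪ {have(k3), locked(d_store_office)}
          = {have(k3), locked(d_store_office)}

== RESULT ==
["have(k3)", "locked(d_store_office)"]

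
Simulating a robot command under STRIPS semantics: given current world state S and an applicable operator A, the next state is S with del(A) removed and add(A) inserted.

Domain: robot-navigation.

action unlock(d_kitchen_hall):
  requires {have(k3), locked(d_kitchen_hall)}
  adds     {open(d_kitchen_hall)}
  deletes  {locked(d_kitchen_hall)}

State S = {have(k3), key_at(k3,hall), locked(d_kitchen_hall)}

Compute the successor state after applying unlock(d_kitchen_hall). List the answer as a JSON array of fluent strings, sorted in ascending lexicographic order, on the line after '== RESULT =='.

Progress:
  pre ⊆ S: {have(k3), locked(d_kitchen_hall)} ⊆ S  — applicable
  S \ del = {have(k3), key_at(k3,hall)}
  ∪ add   = {have(k3), key_at(k3,hall), open(d_kitchen_hall)}

== RESULT ==
["have(k3)", "key_at(k3,hall)", "open(d_kitchen_hall)"]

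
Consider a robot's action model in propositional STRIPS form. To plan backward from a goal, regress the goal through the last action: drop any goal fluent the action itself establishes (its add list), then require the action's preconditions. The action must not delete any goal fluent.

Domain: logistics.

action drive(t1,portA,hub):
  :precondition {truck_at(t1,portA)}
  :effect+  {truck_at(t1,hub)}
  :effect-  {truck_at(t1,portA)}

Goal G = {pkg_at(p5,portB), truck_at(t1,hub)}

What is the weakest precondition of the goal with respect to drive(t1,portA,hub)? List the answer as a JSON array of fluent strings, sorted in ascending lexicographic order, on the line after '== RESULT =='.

Compute (G \ add) ∪ pre:
  G ∩ del = {}  (empty — regression defined)
  G \ add = {pkg_at(p5,portB), truck_at(t1,hub)} \ {truck_at(t1,hub)} = {pkg_at(p5,portB)}
  ∪ pre   = {pkg_at(p5,portB)} ∪ {truck_at(t1,portA)}
          = {pkg_at(p5,portB), truck_at(t1,portA)}

== RESULT ==
["pkg_at(p5,portB)", "truck_at(t1,portA)"]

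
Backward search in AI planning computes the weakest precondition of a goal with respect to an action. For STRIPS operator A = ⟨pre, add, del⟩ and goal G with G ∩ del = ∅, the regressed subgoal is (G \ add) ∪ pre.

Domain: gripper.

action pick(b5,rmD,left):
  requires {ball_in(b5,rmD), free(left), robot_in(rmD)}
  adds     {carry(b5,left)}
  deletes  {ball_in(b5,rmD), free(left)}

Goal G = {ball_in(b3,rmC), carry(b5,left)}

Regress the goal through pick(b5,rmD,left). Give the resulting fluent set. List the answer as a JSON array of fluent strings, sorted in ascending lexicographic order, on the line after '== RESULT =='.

Compute (G \ add) ∪ pre:
  G ∩ del = {}  (empty — regression defined)
  G \ add = {ball_in(b3,rmC), carry(b5,left)} \ {carry(b5,left)} = {ball_in(b3,rmC)}
  ∪ pre   = {ball_in(b3,rmC)} ∪ {ball_in(b5,rmD), free(left), robot_in(rmD)}
          = {ball_in(b3,rmC), ball_in(b5,rmD), free(left), robot_in(rmD)}

== RESULT ==
["ball_in(b3,rmC)", "ball_in(b5,rmD)", "free(left)", "robot_in(rmD)"]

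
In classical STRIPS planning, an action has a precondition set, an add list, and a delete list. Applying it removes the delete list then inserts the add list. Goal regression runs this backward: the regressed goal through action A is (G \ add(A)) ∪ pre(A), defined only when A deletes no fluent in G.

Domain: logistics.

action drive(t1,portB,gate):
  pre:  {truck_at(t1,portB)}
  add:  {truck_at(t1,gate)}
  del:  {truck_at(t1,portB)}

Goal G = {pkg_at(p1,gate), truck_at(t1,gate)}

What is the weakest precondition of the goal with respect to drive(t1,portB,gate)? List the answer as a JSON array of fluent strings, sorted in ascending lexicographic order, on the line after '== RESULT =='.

Compute (G \ add) ∪ pre:
  G ∩ del = {}  (empty — regression defined)
  G \ add = {pkg_at(p1,gate), truck_at(t1,gate)} \ {truck_at(t1,gate)} = {pkg_at(p1,gate)}
  ∪ pre   = {pkg_at(p1,gate)} ∪ {truck_at(t1,portB)}
          = {pkg_at(p1,gate), truck_at(t1,portB)}

== RESULT ==
["pkg_at(p1,gate)", "truck_at(t1,portB)"]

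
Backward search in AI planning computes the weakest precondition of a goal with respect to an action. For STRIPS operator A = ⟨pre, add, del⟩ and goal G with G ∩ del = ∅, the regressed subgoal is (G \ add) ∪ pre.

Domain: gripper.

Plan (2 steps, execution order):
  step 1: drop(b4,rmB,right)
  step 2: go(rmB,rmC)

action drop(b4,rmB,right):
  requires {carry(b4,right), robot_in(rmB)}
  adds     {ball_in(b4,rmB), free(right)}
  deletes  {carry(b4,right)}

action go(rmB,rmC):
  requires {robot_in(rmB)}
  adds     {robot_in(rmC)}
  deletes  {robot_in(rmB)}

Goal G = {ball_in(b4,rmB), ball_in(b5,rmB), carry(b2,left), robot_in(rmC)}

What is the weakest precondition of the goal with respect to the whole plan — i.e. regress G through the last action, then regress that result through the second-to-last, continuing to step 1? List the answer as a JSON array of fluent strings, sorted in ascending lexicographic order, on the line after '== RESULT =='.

Work backward from the goal:
  through step 2 (go(rmB,rmC)): drop {robot_in(rmC)}, keep {ball_in(b4,rmB), ball_in(b5,rmB), carry(b2,left)}, require {robot_in(rmB)}
    → {ball_in(b4,rmB), ball_in(b5,rmB), carry(b2,left), robot_in(rmB)}
  through step 1 (drop(b4,rmB,right)): drop {ball_in(b4,rmB)}, keep {ball_in(b5,rmB), carry(b2,left), robot_in(rmB)}, require {carry(b4,right), robot_in(rmB)}
    → {ball_in(b5,rmB), carry(b2,left), carry(b4,right), robot_in(rmB)}

== RESULT ==
["ball_in(b5,rmB)", "carry(b2,left)", "carry(b4,right)", "robot_in(rmB)"]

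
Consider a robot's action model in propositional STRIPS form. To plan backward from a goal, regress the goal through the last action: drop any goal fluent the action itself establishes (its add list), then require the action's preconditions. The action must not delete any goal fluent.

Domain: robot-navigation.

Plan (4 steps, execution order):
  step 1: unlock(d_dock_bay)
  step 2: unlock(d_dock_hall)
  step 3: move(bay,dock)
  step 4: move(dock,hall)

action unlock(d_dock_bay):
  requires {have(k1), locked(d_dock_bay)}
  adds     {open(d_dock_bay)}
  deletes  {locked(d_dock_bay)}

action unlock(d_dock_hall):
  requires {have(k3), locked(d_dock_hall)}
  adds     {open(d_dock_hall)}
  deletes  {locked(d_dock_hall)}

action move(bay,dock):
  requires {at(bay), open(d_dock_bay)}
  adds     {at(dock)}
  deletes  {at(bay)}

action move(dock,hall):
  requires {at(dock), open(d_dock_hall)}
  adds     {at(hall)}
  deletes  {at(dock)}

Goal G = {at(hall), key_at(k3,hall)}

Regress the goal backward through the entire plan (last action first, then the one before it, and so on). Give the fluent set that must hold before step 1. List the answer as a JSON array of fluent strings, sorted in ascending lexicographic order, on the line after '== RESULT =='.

Work backward from the goal:
  through step 4 (move(dock,hall)): drop {at(hall)}, keep {key_at(k3,hall)}, require {at(dock), open(d_dock_hall)}
    → {at(dock), key_at(k3,hall), open(d_dock_hall)}
  through step 3 (move(bay,dock)): drop {at(dock)}, keep {key_at(k3,hall), open(d_dock_hall)}, require {at(bay), open(d_dock_bay)}
    → {at(bay), key_at(k3,hall), open(d_dock_bay), open(d_dock_hall)}
  through step 2 (unlock(d_dock_hall)): drop {open(d_dock_hall)}, keep {at(bay), key_at(k3,hall), open(d_dock_bay)}, require {have(k3), locked(d_dock_hall)}
    → {at(bay), have(k3), key_at(k3,hall), locked(d_dock_hall), open(d_dock_bay)}
  through step 1 (unlock(d_dock_bay)): drop {open(d_dock_bay)}, keep {at(bay), have(k3), key_at(k3,hall), locked(d_dock_hall)}, require {have(k1), locked(d_dock_bay)}
    → {at(bay), have(k1), have(k3), key_at(k3,hall), locked(d_dock_bay), locked(d_dock_hall)}

== RESULT ==
["at(bay)", "have(k1)", "have(k3)", "key_at(k3,hall)", "locked(d_dock_bay)", "locked(d_dock_hall)"]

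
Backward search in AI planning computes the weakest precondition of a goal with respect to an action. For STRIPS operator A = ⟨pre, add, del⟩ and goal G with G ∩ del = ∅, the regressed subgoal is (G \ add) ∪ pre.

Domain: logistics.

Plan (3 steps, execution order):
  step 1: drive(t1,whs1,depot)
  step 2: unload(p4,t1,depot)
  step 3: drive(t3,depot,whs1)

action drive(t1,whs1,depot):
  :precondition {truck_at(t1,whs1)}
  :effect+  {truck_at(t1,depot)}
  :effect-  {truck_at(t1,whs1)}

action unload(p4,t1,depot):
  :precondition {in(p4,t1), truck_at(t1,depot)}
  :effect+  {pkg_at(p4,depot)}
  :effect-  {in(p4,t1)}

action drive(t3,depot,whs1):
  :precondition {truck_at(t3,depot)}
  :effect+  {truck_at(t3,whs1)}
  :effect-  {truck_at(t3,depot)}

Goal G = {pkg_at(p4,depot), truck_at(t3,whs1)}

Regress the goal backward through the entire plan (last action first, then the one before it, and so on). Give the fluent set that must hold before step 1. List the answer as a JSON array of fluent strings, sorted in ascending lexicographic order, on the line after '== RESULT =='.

Regress step by step:
  through step 3 (drive(t3,depot,whs1)): drop {truck_at(t3,whs1)}, keep {pkg_at(p4,depot)}, require {truck_at(t3,depot)}
    → {pkg_at(p4,depot), truck_at(t3,depot)}
  through step 2 (unload(p4,t1,depot)): drop {pkg_at(p4,depot)}, keep {truck_at(t3,depot)}, require {in(p4,t1), truck_at(t1,depot)}
    → {in(p4,t1), truck_at(t1,depot), truck_at(t3,depot)}
  through step 1 (drive(t1,whs1,depot)): drop {truck_at(t1,depot)}, keep {in(p4,t1), truck_at(t3,depot)}, require {truck_at(t1,whs1)}
    → {in(p4,t1), truck_at(t1,whs1), truck_at(t3,depot)}

== RESULT ==
["in(p4,t1)", "truck_at(t1,whs1)", "truck_at(t3,depot)"]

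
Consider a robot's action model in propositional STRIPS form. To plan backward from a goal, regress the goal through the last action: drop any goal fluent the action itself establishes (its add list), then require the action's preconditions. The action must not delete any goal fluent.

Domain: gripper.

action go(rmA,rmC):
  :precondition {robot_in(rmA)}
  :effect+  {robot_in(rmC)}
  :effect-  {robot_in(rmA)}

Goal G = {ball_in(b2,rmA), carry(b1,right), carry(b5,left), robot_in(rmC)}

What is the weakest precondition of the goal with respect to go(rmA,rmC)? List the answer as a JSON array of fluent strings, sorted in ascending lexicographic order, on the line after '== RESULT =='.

Regress:
  G ∩ del = {}  (empty — regression defined)
  G \ add = {ball_in(b2,rmA), carry(b1,right), carry(b5,left), robot_in(rmC)} \ {robot_in(rmC)} = {ball_in(b2,rmA), carry(b1,right), carry(b5,left)}
  ∪ pre   = {ball_in(b2,rmA), carry(b1,right), carry(b5,left)} ∪ {robot_in(rmA)}
          = {ball_in(b2,rmA), carry(b1,right), carry(b5,left), robot_in(rmA)}

== RESULT ==
["ball_in(b2,rmA)", "carry(b1,right)", "carry(b5,left)", "robot_in(rmA)"]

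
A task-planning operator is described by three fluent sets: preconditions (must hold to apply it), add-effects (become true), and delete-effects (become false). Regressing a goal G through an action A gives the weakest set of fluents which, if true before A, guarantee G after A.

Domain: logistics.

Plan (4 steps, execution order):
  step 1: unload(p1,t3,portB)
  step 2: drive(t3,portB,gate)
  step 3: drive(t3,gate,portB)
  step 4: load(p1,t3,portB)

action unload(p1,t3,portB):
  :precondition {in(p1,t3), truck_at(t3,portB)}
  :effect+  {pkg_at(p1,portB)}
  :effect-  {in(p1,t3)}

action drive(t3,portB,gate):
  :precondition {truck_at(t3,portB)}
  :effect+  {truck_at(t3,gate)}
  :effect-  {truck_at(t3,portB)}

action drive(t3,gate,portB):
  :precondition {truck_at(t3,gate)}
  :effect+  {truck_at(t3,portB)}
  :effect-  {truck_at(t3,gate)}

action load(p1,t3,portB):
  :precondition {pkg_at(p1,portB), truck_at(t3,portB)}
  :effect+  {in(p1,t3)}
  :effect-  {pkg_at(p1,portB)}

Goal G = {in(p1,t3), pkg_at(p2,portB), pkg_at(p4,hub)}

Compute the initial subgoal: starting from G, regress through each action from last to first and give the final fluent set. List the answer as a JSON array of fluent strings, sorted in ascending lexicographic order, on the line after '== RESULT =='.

Work backward from the goal:
  through step 4 (load(p1,t3,portB)): drop {in(p1,t3)}, keep {pkg_at(p2,portB), pkg_at(p4,hub)}, require {pkg_at(p1,portB), truck_at(t3,portB)}
    → {pkg_at(p1,portB), pkg_at(p2,portB), pkg_at(p4,hub), truck_at(t3,portB)}
  through step 3 (drive(t3,gate,portB)): drop {truck_at(t3,portB)}, keep {pkg_at(p1,portB), pkg_at(p2,portB), pkg_at(p4,hub)}, require {truck_at(t3,gate)}
    → {pkg_at(p1,portB), pkg_at(p2,portB), pkg_at(p4,hub), truck_at(t3,gate)}
  through step 2 (drive(t3,portB,gate)): drop {truck_at(t3,gate)}, keep {pkg_at(p1,portB), pkg_at(p2,portB), pkg_at(p4,hub)}, require {truck_at(t3,portB)}
    → {pkg_at(p1,portB), pkg_at(p2,portB), pkg_at(p4,hub), truck_at(t3,portB)}
  through step 1 (unload(p1,t3,portB)): drop {pkg_at(p1,portB)}, keep {pkg_at(p2,portB), pkg_at(p4,hub), truck_at(t3,portB)}, require {in(p1,t3), truck_at(t3,portB)}
    → {in(p1,t3), pkg_at(p2,portB), pkg_at(p4,hub), truck_at(t3,portB)}

== RESULT ==
["in(p1,t3)", "pkg_at(p2,portB)", "pkg_at(p4,hub)", "truck_at(t3,portB)"]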